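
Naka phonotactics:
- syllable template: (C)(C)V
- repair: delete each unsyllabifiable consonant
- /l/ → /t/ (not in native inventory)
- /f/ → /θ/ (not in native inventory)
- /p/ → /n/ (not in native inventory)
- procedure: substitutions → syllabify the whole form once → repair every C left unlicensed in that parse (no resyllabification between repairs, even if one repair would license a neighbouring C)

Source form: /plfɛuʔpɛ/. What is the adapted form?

Substitution: /p/ → /n/, /l/ → /t/, /f/ → /θ/, giving /ntθɛuʔnɛ/.
The consonants /n/ cannot be parsed into a legal (C)(C)V syllable (no codas are permitted; onsets may contain at most 2 consonants).
Each unlicensed consonant is deleted: /n/.

tθɛuʔnɛ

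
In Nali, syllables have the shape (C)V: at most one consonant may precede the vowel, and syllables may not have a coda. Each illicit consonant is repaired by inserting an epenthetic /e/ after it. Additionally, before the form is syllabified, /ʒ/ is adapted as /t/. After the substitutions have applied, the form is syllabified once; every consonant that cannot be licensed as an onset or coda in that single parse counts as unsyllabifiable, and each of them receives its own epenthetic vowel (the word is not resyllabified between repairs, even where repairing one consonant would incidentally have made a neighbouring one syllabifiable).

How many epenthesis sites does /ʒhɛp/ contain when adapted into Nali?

2

After substitution the input is /thɛp/.
The unsyllabifiable consonants are /t/, /p/; each receives one epenthetic vowel.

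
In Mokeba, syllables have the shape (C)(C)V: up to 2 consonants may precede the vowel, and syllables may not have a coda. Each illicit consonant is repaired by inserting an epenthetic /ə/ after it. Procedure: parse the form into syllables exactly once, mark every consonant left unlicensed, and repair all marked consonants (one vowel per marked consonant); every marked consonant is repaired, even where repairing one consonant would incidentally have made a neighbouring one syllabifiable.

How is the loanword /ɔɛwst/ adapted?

Syllabifying with onset maximization leaves /w/, /s/, /t/ stranded (no codas are permitted; onsets may contain at most 2 consonants).
Epenthesis after each stranded consonant: /w/ → /wə/, /s/ → /sə/, /t/ → /tə/.

ɔɛwəsətə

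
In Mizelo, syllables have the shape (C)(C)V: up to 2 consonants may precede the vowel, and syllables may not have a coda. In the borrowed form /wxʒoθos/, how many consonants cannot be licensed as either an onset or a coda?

Syllabifying with onset maximization leaves /w/, /s/ stranded (no codas are permitted; onsets may contain at most 2 consonants).

2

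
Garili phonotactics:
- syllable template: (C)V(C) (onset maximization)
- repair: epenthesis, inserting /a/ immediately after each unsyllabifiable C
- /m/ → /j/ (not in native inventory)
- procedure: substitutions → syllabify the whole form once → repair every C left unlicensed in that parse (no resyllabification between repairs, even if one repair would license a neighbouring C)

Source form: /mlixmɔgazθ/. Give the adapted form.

Substitution: /m/ → /j/, giving /jlixjɔgazθ/.
Under (C)V(C), the unsyllabifiable consonants are /j/, /θ/ (at most one coda consonant is licensed; onsets are limited to one consonant).
Epenthesis after each stranded consonant: /j/ → /ja/, /θ/ → /θa/.

jalixjɔgazθa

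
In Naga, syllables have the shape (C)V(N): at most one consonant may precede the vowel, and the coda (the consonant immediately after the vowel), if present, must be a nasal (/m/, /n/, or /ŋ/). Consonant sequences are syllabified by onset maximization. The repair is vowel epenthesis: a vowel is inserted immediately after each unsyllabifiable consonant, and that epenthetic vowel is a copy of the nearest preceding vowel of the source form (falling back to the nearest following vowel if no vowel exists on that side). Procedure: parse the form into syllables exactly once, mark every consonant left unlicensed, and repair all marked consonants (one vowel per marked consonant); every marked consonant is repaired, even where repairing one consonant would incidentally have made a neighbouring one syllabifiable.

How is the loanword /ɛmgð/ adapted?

Under (C)V(N), the unsyllabifiable consonants are /g/, /ð/ (only a nasal (/m/, /n/, or /ŋ/) is licensed in coda position; onsets are limited to one consonant).
Epenthesis after each stranded consonant: /g/ → /gɛ/, /ð/ → /ðɛ/.

ɛmgɛðɛ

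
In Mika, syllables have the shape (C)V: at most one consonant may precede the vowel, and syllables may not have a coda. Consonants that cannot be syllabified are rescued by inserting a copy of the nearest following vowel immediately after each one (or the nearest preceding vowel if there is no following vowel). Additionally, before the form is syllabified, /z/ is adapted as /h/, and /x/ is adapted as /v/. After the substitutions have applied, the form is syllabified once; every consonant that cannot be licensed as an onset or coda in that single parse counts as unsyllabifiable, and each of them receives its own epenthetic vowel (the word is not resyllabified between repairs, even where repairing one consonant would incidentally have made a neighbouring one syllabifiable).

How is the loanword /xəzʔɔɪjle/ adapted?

Substitution: /x/ → /v/, /z/ → /h/, giving /vəhʔɔɪjle/.
Syllabifying with onset maximization leaves /h/, /j/ stranded (no codas are permitted; onsets are limited to one consonant).
Epenthesis after each stranded consonant: /h/ → /hɔ/, /j/ → /je/.

vəhɔʔɔɪjele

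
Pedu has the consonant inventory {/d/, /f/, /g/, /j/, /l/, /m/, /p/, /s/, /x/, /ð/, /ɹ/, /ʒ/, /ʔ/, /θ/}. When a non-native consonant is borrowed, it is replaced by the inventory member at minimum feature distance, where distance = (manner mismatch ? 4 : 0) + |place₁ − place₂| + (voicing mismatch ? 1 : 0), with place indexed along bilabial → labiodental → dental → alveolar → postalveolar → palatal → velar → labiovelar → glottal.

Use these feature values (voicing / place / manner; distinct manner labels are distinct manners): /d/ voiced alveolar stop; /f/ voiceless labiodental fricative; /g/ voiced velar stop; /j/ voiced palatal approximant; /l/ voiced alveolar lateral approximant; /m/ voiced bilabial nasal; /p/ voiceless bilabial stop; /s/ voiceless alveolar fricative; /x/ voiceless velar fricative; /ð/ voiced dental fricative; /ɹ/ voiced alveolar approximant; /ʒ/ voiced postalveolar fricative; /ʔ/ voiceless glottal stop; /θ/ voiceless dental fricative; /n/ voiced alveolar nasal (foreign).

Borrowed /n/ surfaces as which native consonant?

/m/ is closest: same manner (nasal), place distance 3 (alveolar→bilabial), same voicing; total 3. Next closest is /d/ at distance 4.

m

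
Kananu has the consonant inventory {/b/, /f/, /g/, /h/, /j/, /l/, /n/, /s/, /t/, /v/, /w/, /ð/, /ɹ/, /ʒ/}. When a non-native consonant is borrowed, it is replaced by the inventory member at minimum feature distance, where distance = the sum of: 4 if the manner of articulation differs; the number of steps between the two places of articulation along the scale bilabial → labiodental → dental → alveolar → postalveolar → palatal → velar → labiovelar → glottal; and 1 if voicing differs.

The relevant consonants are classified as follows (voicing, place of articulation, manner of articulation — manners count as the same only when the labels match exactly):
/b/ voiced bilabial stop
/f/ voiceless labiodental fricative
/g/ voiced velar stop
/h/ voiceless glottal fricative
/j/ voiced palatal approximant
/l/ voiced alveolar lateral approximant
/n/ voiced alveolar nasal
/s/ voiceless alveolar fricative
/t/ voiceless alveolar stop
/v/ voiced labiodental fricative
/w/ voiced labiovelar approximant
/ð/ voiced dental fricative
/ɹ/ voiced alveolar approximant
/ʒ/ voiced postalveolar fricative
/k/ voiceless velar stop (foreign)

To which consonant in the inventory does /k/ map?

g

/g/ is closest: same manner (stop), place distance 0 (velar→velar), voicing differs (+1); total 1. Next closest is /t/ at distance 3.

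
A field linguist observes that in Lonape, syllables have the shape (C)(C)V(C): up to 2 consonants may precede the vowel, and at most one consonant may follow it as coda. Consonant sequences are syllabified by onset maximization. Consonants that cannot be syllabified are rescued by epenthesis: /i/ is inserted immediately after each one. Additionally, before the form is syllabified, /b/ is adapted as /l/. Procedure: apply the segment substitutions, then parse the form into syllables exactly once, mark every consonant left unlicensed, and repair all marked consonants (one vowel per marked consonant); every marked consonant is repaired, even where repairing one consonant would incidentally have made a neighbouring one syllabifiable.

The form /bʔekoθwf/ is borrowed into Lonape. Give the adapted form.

Substitution: /b/ → /l/, giving /lʔekoθwf/.
The consonants /w/, /f/ cannot be parsed into a legal (C)(C)V(C) syllable (at most one coda consonant is licensed; onsets may contain at most 2 consonants).
Each unlicensed consonant becomes the onset of a new syllable: /w/ → /wi/, /f/ → /fi/.

lʔekoθwifi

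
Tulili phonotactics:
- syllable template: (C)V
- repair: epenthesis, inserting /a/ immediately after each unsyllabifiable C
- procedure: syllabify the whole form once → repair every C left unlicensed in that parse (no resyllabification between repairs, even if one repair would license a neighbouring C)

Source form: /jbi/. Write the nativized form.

jabi

The consonants /j/ cannot be parsed into a legal (C)V syllable (no codas are permitted; onsets are limited to one consonant).
Inserting the epenthetic vowel yields /j/ → /ja/.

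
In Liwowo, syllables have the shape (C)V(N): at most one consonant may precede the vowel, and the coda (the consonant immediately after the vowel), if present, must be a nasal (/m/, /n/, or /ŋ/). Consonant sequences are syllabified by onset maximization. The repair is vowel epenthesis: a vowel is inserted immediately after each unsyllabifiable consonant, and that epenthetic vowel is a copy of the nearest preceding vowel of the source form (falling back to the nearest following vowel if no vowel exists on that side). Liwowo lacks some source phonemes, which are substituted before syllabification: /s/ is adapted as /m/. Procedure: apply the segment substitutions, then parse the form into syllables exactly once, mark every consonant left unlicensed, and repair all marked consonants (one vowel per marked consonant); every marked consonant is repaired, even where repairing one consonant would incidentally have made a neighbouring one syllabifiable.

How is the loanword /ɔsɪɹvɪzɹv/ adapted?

ɔmɪɹɪvɪzɪɹɪvɪ

Substitution: /s/ → /m/, giving /ɔmɪɹvɪzɹv/.
Syllabifying with onset maximization leaves /ɹ/, /z/, /ɹ/, /v/ stranded (only a nasal (/m/, /n/, or /ŋ/) is licensed in coda position; onsets are limited to one consonant).
Inserting the epenthetic vowel yields /ɹ/ → /ɹɪ/, /z/ → /zɪ/, /ɹ/ → /ɹɪ/, /v/ → /vɪ/.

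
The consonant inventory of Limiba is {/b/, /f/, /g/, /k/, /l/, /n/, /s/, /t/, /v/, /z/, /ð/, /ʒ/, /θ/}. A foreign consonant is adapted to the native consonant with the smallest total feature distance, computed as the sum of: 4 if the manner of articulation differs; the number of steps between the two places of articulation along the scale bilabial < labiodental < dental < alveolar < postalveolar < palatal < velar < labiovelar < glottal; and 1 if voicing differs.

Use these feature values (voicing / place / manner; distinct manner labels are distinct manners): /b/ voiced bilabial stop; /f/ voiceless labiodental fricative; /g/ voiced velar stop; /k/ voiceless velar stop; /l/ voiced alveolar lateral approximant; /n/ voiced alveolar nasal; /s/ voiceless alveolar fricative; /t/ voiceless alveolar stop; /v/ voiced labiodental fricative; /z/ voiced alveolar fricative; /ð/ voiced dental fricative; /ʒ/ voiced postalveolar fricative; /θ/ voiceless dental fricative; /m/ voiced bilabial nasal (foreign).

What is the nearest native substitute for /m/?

/n/ is closest: same manner (nasal), place distance 3 (bilabial→alveolar), same voicing; total 3. Next closest is /b/ at distance 4.

n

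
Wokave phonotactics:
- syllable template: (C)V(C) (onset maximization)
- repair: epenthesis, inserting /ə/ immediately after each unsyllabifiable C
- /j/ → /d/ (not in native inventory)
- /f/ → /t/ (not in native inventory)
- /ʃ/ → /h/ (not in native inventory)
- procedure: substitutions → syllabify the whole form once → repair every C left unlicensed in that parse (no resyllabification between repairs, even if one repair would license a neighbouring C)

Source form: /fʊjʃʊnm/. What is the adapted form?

tʊdhʊnmə

Substitution: /f/ → /t/, /j/ → /d/, /ʃ/ → /h/, giving /tʊdhʊnm/.
The consonants /m/ cannot be parsed into a legal (C)V(C) syllable (at most one coda consonant is licensed; onsets are limited to one consonant).
Each unlicensed consonant becomes the onset of a new syllable: /m/ → /mə/.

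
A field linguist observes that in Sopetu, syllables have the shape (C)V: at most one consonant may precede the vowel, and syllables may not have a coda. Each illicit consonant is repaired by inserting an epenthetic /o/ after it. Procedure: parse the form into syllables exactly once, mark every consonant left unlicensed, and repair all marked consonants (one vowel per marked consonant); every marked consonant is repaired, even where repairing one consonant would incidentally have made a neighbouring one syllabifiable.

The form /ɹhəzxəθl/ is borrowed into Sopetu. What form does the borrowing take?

ɹohəzoxəθolo

Under (C)V, the unsyllabifiable consonants are /ɹ/, /z/, /θ/, /l/ (no codas are permitted; onsets are limited to one consonant).
Epenthesis after each stranded consonant: /ɹ/ → /ɹo/, /z/ → /zo/, /θ/ → /θo/, /l/ → /lo/.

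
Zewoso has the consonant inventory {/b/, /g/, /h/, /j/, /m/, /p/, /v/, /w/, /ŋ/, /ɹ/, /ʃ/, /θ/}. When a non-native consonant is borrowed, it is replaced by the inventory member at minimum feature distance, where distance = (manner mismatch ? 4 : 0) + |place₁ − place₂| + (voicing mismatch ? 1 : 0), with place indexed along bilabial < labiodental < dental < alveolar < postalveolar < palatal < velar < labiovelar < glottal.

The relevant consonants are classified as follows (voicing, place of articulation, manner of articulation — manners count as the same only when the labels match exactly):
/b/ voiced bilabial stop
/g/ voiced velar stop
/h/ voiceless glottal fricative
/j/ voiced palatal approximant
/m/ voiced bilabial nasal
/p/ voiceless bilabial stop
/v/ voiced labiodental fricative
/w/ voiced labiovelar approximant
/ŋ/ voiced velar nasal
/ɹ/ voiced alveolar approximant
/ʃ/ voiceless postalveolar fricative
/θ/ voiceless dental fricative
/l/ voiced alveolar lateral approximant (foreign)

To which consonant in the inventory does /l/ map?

ɹ

/ɹ/ is closest: manner differs (lateral approximant→approximant, +4), place distance 0 (alveolar→alveolar), same voicing; total 4. Next closest is /j/ at distance 6.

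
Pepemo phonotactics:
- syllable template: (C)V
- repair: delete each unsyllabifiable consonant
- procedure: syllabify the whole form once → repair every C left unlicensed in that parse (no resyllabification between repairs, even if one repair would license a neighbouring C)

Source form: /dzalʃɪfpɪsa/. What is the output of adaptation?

zaʃɪpɪsa

Under (C)V, the unsyllabifiable consonants are /d/, /l/, /f/ (no codas are permitted; onsets are limited to one consonant).
Deleting the stranded consonants removes /d/, /l/, /f/.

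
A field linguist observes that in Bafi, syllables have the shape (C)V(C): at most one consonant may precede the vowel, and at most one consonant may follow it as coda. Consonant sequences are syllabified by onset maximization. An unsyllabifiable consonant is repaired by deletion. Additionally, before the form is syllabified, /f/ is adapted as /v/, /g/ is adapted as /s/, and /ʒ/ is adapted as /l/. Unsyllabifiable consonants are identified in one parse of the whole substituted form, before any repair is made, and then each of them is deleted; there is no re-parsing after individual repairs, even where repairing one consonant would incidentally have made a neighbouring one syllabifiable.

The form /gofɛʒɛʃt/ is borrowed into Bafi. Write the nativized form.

Substitution: /g/ → /s/, /f/ → /v/, /ʒ/ → /l/, giving /sovɛlɛʃt/.
Syllabifying with onset maximization leaves /t/ stranded (at most one coda consonant is licensed; onsets are limited to one consonant).
Each unlicensed consonant is deleted: /t/.

sovɛlɛʃ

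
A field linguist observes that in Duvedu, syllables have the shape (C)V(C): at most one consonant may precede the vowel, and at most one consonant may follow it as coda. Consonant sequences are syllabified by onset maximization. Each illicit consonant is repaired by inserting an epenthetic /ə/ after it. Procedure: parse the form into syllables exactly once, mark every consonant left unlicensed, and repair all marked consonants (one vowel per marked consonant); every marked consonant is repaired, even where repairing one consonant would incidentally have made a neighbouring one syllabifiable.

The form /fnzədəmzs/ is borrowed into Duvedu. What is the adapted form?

Syllabifying with onset maximization leaves /f/, /n/, /z/, /s/ stranded (at most one coda consonant is licensed; onsets are limited to one consonant).
Epenthesis after each stranded consonant: /f/ → /fə/, /n/ → /nə/, /z/ → /zə/, /s/ → /sə/.

fənəzədəmzəsə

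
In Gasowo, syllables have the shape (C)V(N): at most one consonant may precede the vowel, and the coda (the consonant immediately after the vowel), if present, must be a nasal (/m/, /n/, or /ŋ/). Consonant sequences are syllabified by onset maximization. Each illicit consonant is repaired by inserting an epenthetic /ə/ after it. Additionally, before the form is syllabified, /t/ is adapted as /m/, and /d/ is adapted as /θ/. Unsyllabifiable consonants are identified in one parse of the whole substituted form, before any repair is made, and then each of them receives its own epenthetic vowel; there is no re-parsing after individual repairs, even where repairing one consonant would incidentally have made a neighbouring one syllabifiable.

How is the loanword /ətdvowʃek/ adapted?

əmθəvowəʃekə

Substitution: /t/ → /m/, /d/ → /θ/, giving /əmθvowʃek/.
The consonants /θ/, /w/, /k/ cannot be parsed into a legal (C)V(N) syllable (only a nasal (/m/, /n/, or /ŋ/) is licensed in coda position; onsets are limited to one consonant).
Each unlicensed consonant becomes the onset of a new syllable: /θ/ → /θə/, /w/ → /wə/, /k/ → /kə/.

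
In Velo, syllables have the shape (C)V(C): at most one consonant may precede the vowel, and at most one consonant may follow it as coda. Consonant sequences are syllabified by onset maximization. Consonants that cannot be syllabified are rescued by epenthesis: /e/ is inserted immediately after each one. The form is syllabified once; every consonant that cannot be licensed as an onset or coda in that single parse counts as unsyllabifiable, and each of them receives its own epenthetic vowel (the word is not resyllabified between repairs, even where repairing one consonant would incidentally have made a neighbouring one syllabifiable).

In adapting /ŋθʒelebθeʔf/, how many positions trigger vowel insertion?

The unsyllabifiable consonants are /ŋ/, /θ/, /f/; each receives one epenthetic vowel.

3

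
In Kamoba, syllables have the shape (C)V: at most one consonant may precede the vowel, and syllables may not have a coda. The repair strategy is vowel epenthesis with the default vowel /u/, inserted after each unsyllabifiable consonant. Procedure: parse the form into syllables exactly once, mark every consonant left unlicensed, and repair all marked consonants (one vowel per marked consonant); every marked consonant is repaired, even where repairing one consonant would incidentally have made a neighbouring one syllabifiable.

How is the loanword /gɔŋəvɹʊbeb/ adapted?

gɔŋəvuɹʊbebu

The consonants /v/, /b/ cannot be parsed into a legal (C)V syllable (no codas are permitted; onsets are limited to one consonant).
Epenthesis after each stranded consonant: /v/ → /vu/, /b/ → /bu/.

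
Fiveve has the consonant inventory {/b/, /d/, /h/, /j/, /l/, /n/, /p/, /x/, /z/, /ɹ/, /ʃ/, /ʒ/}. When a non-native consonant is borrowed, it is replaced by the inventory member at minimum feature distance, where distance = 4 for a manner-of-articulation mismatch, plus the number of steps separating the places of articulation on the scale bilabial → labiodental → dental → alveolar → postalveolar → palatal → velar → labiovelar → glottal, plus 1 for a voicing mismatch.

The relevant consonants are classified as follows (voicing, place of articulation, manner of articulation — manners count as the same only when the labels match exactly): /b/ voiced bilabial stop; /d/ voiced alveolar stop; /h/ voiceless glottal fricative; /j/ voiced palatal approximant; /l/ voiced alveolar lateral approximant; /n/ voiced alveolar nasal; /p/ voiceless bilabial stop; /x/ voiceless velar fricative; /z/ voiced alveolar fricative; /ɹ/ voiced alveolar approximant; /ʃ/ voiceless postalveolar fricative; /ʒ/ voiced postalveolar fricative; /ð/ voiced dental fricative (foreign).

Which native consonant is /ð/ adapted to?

z

/z/ is closest: same manner (fricative), place distance 1 (dental→alveolar), same voicing; total 1. Next closest is /ʒ/ at distance 2.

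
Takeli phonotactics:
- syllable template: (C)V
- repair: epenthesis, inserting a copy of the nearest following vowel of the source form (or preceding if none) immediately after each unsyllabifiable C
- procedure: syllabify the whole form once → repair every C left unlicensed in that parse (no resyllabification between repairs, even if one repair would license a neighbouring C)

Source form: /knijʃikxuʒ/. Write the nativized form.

kinijiʃikuxuʒu

Under (C)V, the unsyllabifiable consonants are /k/, /j/, /k/, /ʒ/ (no codas are permitted; onsets are limited to one consonant).
Inserting the epenthetic vowel yields /k/ → /ki/, /j/ → /ji/, /k/ → /ku/, /ʒ/ → /ʒu/.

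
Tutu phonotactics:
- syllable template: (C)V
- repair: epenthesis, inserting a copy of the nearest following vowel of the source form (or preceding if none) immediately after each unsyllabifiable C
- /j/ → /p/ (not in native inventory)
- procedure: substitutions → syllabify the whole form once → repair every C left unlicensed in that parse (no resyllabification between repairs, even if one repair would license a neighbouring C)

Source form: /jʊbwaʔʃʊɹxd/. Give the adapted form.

pʊbawaʔʊʃʊɹʊxʊdʊ

Substitution: /j/ → /p/, giving /pʊbwaʔʃʊɹxd/.
Syllabifying with onset maximization leaves /b/, /ʔ/, /ɹ/, /x/, /d/ stranded (no codas are permitted; onsets are limited to one consonant).
Inserting the epenthetic vowel yields /b/ → /ba/, /ʔ/ → /ʔʊ/, /ɹ/ → /ɹʊ/, /x/ → /xʊ/, /d/ → /dʊ/.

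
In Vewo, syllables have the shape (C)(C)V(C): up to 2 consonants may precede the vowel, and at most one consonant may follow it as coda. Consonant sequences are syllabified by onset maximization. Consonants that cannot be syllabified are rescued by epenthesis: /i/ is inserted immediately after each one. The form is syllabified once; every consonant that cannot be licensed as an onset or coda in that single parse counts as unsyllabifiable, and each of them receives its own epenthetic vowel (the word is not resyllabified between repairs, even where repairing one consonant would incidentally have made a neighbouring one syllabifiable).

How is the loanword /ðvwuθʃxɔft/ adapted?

Syllabifying with onset maximization leaves /ð/, /t/ stranded (at most one coda consonant is licensed; onsets may contain at most 2 consonants).
Each unlicensed consonant becomes the onset of a new syllable: /ð/ → /ði/, /t/ → /ti/.

ðivwuθʃxɔfti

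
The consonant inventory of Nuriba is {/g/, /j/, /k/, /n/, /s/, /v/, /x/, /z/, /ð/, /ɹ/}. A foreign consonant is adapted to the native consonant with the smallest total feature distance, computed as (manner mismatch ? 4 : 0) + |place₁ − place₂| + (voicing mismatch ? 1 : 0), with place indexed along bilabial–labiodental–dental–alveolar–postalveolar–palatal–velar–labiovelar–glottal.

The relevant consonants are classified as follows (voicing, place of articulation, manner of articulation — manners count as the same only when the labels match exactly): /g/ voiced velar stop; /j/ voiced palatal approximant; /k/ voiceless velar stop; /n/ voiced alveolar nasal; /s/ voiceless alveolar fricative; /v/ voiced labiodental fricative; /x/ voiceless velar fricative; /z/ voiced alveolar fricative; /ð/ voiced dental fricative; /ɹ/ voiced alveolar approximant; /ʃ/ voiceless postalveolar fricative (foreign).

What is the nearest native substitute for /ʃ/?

/s/ is closest: same manner (fricative), place distance 1 (postalveolar→alveolar), same voicing; total 1. Next closest is /x/ at distance 2.

s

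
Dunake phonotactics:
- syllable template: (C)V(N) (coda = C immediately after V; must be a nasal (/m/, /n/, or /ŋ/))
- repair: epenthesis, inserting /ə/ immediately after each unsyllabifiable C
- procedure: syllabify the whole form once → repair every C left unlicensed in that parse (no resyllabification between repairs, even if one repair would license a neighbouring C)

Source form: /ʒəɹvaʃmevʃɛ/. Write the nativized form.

The consonants /ɹ/, /ʃ/, /v/ cannot be parsed into a legal (C)V(N) syllable (only a nasal (/m/, /n/, or /ŋ/) is licensed in coda position; onsets are limited to one consonant).
Each unlicensed consonant becomes the onset of a new syllable: /ɹ/ → /ɹə/, /ʃ/ → /ʃə/, /v/ → /və/.

ʒəɹəvaʃəmevəʃɛ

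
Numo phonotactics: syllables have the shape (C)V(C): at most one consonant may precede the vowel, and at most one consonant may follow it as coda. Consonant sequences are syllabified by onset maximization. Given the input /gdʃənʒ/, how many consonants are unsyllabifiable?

3

Syllabifying with onset maximization leaves /g/, /d/, /ʒ/ stranded (at most one coda consonant is licensed; onsets are limited to one consonant).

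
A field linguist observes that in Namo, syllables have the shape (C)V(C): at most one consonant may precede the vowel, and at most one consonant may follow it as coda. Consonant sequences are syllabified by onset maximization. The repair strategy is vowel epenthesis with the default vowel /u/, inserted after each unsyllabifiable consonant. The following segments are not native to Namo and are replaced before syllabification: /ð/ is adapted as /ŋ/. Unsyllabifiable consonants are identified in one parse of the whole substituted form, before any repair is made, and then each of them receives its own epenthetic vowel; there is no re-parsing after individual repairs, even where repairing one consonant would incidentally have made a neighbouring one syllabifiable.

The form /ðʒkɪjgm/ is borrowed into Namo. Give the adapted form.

Substitution: /ð/ → /ŋ/, giving /ŋʒkɪjgm/.
The consonants /ŋ/, /ʒ/, /g/, /m/ cannot be parsed into a legal (C)V(C) syllable (at most one coda consonant is licensed; onsets are limited to one consonant).
Inserting the epenthetic vowel yields /ŋ/ → /ŋu/, /ʒ/ → /ʒu/, /g/ → /gu/, /m/ → /mu/.

ŋuʒukɪjgumu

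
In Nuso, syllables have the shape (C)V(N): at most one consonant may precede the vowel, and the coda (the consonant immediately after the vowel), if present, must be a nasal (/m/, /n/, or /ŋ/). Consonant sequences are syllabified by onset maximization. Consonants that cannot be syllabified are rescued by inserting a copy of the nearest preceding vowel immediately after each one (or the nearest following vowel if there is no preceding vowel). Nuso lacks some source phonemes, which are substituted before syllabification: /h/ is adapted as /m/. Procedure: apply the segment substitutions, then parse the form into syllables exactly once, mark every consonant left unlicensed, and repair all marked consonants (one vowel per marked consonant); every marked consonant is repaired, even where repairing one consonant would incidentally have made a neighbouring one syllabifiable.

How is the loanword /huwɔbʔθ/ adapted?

muwɔbɔʔɔθɔ

Substitution: /h/ → /m/, giving /muwɔbʔθ/.
Under (C)V(N), the unsyllabifiable consonants are /b/, /ʔ/, /θ/ (only a nasal (/m/, /n/, or /ŋ/) is licensed in coda position; onsets are limited to one consonant).
Epenthesis after each stranded consonant: /b/ → /bɔ/, /ʔ/ → /ʔɔ/, /θ/ → /θɔ/.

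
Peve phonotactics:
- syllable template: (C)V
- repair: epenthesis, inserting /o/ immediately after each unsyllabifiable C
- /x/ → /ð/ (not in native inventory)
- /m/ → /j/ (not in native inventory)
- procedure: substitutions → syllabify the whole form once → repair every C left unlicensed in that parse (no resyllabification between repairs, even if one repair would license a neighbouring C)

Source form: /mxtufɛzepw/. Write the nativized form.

Substitution: /m/ → /j/, /x/ → /ð/, giving /jðtufɛzepw/.
Syllabifying with onset maximization leaves /j/, /ð/, /p/, /w/ stranded (no codas are permitted; onsets are limited to one consonant).
Epenthesis after each stranded consonant: /j/ → /jo/, /ð/ → /ðo/, /p/ → /po/, /w/ → /wo/.

joðotufɛzepowo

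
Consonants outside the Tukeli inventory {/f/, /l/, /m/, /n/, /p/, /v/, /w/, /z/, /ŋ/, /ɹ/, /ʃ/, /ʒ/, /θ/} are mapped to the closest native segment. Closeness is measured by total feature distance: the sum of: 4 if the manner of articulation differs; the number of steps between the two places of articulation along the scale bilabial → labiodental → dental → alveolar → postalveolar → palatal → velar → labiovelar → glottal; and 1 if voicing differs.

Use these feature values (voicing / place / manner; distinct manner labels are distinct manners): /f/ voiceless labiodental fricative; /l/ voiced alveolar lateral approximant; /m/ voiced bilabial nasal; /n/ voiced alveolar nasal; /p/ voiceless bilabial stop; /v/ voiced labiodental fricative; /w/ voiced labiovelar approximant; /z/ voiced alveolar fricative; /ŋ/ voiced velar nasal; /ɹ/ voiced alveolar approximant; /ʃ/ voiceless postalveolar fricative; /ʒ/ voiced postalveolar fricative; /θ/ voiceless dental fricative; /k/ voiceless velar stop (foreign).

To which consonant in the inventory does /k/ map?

/ŋ/ is closest: manner differs (stop→nasal, +4), place distance 0 (velar→velar), voicing differs (+1); total 5. Next closest is /p/ at distance 6.

ŋ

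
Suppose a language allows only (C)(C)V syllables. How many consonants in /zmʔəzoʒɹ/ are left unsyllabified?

3

Under (C)(C)V, the unsyllabifiable consonants are /z/, /ʒ/, /ɹ/ (no codas are permitted; onsets may contain at most 2 consonants).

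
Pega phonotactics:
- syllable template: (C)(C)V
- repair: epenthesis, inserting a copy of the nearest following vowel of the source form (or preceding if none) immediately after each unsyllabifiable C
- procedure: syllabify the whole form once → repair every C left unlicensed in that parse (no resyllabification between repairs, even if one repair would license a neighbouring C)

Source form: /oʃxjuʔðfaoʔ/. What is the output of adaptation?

The consonants /ʃ/, /ʔ/, /ʔ/ cannot be parsed into a legal (C)(C)V syllable (no codas are permitted; onsets may contain at most 2 consonants).
Inserting the epenthetic vowel yields /ʃ/ → /ʃu/, /ʔ/ → /ʔa/, /ʔ/ → /ʔo/.

oʃuxjuʔaðfaoʔo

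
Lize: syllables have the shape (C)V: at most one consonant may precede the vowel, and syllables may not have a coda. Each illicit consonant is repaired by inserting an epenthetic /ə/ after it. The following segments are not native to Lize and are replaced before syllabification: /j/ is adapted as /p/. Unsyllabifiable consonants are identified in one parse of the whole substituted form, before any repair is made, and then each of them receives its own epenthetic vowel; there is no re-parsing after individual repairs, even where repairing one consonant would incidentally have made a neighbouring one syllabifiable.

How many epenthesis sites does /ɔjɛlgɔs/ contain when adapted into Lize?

After substitution the input is /ɔpɛlgɔs/.
The unsyllabifiable consonants are /l/, /s/; each receives one epenthetic vowel.

2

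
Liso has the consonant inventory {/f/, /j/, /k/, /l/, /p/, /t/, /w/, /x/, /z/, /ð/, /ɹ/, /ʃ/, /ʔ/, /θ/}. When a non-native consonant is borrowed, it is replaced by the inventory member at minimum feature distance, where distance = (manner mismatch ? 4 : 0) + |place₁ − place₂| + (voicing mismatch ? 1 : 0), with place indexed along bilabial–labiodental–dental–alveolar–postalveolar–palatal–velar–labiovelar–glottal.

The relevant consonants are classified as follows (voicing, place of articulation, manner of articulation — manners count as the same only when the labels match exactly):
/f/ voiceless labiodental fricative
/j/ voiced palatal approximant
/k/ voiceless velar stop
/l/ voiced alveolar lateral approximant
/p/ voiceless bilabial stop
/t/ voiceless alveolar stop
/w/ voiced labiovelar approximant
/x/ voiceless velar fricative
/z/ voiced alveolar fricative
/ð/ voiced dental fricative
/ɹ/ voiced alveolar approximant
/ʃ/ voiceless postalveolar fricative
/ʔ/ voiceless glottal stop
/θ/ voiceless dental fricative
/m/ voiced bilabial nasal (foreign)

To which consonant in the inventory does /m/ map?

p

/p/ is closest: manner differs (nasal→stop, +4), place distance 0 (bilabial→bilabial), voicing differs (+1); total 5. Next closest is /f/ at distance 6.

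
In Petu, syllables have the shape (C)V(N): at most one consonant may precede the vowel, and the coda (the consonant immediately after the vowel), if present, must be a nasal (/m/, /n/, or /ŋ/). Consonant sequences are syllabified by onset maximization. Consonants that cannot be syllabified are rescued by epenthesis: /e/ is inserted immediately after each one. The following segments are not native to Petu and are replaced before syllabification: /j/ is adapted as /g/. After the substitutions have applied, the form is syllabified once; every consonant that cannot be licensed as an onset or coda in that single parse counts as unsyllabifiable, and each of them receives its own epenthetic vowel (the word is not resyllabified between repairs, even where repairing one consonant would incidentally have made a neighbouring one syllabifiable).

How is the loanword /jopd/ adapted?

gopede

Substitution: /j/ → /g/, giving /gopd/.
Under (C)V(N), the unsyllabifiable consonants are /p/, /d/ (only a nasal (/m/, /n/, or /ŋ/) is licensed in coda position; onsets are limited to one consonant).
Inserting the epenthetic vowel yields /p/ → /pe/, /d/ → /de/.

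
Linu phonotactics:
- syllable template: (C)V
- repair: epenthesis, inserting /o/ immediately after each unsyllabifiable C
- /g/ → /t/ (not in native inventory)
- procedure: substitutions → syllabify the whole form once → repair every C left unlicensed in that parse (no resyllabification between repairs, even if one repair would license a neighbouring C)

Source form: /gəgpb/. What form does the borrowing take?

Substitution: /g/ → /t/, giving /tətpb/.
Under (C)V, the unsyllabifiable consonants are /t/, /p/, /b/ (no codas are permitted; onsets are limited to one consonant).
Epenthesis after each stranded consonant: /t/ → /to/, /p/ → /po/, /b/ → /bo/.

tətopobo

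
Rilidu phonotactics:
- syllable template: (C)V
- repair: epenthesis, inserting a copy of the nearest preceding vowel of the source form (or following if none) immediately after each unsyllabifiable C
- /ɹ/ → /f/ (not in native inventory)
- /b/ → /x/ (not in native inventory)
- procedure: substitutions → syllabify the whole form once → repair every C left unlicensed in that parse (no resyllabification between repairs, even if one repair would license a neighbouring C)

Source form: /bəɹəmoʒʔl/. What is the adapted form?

xəfəmoʒoʔolo

Substitution: /b/ → /x/, /ɹ/ → /f/, giving /xəfəmoʒʔl/.
Syllabifying with onset maximization leaves /ʒ/, /ʔ/, /l/ stranded (no codas are permitted; onsets are limited to one consonant).
Inserting the epenthetic vowel yields /ʒ/ → /ʒo/, /ʔ/ → /ʔo/, /l/ → /lo/.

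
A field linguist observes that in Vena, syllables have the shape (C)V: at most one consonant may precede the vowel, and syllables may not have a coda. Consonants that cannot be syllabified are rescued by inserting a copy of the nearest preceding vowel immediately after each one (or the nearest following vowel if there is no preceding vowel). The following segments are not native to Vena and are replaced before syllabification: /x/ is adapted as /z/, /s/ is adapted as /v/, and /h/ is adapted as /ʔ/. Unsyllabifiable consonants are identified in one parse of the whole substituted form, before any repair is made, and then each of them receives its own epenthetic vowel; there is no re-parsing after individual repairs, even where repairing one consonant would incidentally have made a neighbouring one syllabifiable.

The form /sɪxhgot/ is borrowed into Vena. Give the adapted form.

vɪzɪʔɪgoto

Substitution: /s/ → /v/, /x/ → /z/, /h/ → /ʔ/, giving /vɪzʔgot/.
Syllabifying with onset maximization leaves /z/, /ʔ/, /t/ stranded (no codas are permitted; onsets are limited to one consonant).
Epenthesis after each stranded consonant: /z/ → /zɪ/, /ʔ/ → /ʔɪ/, /t/ → /to/.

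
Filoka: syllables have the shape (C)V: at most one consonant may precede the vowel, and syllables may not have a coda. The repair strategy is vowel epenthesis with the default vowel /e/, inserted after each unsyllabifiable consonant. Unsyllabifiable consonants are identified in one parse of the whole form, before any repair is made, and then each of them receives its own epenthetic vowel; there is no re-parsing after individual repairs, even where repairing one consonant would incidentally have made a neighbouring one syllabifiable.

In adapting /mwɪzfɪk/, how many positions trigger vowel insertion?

The unsyllabifiable consonants are /m/, /z/, /k/; each receives one epenthetic vowel.

3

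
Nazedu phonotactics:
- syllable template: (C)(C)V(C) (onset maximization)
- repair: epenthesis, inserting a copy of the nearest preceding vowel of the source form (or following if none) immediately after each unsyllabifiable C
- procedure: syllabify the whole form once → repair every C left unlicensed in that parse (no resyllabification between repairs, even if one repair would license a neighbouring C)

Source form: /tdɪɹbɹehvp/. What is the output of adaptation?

The consonants /v/, /p/ cannot be parsed into a legal (C)(C)V(C) syllable (at most one coda consonant is licensed; onsets may contain at most 2 consonants).
Each unlicensed consonant becomes the onset of a new syllable: /v/ → /ve/, /p/ → /pe/.

tdɪɹbɹehvepe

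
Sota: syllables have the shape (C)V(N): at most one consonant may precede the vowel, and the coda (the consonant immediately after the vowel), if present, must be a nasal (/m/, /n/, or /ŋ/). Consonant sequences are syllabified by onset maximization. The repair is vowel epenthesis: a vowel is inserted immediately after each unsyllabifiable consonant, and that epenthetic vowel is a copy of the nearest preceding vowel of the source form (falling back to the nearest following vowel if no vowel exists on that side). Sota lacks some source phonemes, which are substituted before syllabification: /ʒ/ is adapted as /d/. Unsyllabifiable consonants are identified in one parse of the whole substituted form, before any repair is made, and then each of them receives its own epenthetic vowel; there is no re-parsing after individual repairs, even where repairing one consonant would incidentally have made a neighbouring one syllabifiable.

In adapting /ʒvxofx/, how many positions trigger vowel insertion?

4

After substitution the input is /dvxofx/.
The unsyllabifiable consonants are /d/, /v/, /f/, /x/; each receives one epenthetic vowel.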